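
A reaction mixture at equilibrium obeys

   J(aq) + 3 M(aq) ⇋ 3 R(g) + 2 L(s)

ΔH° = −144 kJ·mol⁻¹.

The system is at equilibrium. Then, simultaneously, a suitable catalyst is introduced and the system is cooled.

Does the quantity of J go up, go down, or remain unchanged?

decreases

A catalyst speeds both forward and reverse rates equally; it changes neither Q nor K — no shift from this change.
The forward reaction is exothermic. Lowering T favours the exothermic direction — shift to the right.
The net shift is to the right. J is a reactant, so its amount decreases.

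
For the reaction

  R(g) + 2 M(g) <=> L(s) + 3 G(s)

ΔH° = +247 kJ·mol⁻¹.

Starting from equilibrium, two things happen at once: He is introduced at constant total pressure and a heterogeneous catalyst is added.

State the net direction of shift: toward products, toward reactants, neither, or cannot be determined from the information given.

Adding inert gas at constant total pressure expands the volume and lowers every reacting partial pressure. With Δn_gas = 0 − 3 = -3, Q moves away from K toward the side with fewer gas moles, so the system shifts toward the side with more gas moles — to the left.
A catalyst speeds both forward and reverse rates equally; it changes neither Q nor K — no shift from this change.
Only the nonzero effect(s) matter; the net shift is to the left.

left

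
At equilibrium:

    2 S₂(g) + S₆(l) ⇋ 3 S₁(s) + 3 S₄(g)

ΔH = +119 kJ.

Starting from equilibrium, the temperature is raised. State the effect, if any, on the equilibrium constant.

increases

K depends on temperature via the van 't Hoff relation. The forward reaction is endothermic, so raising T increases K.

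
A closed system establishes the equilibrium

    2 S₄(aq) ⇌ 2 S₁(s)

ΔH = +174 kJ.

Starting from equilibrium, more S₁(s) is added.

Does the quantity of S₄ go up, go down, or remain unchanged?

S₁ is a pure solid; its activity is 1 regardless of amount, so Q is unaffected — no shift from this change.
No net shift occurs, so the amount of S₄ is unchanged.

unchanged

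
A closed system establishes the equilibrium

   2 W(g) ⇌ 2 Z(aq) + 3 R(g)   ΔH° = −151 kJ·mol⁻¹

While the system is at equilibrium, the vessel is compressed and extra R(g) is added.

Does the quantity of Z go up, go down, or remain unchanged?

Gas moles: reactants 2, products 3 (Δn_gas = +1). Compression shifts the system toward the side with fewer moles of gas — to the left.
Adding R (g), a product, drives the reaction to the left.
The net shift is to the left. Z is a product, so its amount decreases.

decreases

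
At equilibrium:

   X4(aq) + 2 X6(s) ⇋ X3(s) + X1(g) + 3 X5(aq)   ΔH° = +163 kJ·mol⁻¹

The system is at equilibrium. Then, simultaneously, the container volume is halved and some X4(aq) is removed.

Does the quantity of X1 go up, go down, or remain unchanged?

decreases

Gas moles: reactants 0, products 1 (Δn_gas = +1). Compression shifts the system toward the side with fewer moles of gas — to the left.
Removing X4 (aq), a reactant, drives the reaction to the left.
The net shift is to the left. X1 is a product, so its amount decreases.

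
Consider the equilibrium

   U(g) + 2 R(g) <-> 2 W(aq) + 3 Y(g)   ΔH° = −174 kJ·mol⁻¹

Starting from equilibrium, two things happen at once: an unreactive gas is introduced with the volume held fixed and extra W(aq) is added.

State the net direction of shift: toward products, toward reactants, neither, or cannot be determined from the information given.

At constant volume, adding an inert gas leaves every reacting species' partial pressure unchanged, so Q is unchanged — no shift from this change.
Adding W (aq), a product, drives the reaction to the left.
Only the nonzero effect(s) matter; the net shift is to the left.

left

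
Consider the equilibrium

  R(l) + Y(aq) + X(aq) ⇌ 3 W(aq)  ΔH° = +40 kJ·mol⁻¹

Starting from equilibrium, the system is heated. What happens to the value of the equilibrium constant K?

increases

K depends on temperature via the van 't Hoff relation. The forward reaction is endothermic, so raising T increases K.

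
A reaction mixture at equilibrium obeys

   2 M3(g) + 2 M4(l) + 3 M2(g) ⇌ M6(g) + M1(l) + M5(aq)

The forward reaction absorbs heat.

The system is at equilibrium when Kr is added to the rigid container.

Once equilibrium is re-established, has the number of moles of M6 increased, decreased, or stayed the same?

unchanged

At constant volume, adding an inert gas leaves every reacting species' partial pressure unchanged, so Q is unchanged — no shift from this change.
No net shift occurs, so the amount of M6 is unchanged.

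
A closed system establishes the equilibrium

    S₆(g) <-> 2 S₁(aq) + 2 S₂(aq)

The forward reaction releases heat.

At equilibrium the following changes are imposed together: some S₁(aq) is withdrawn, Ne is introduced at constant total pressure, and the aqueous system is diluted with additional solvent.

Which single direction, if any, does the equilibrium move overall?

cannot be determined

Removing S₁ (aq), a product, drives the reaction to the right.
Adding inert gas at constant total pressure expands the volume and lowers every reacting partial pressure. With Δn_gas = 0 − 1 = -1, Q moves away from K toward the side with fewer gas moles, so the system shifts toward the side with more gas moles — to the left.
Dilution lowers every aqueous concentration by the same factor. Δn_aq = 4 − 0 = +4, so the system shifts toward the side with more dissolved moles — to the right.
The individual effects push in opposite directions; without quantitative information the net direction cannot be determined.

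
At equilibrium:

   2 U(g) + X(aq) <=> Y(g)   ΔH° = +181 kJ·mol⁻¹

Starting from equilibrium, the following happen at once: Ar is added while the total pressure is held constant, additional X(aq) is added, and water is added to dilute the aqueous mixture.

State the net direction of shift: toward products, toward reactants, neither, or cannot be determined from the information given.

Adding inert gas at constant total pressure expands the volume and lowers every reacting partial pressure. With Δn_gas = 1 − 2 = -1, Q moves away from K toward the side with fewer gas moles, so the system shifts toward the side with more gas moles — to the left.
Adding X (aq), a reactant, drives the reaction to the right.
Dilution lowers every aqueous concentration by the same factor. Δn_aq = 0 − 1 = -1, so the system shifts toward the side with more dissolved moles — to the left.
The individual effects push in opposite directions; without quantitative information the net direction cannot be determined.

cannot be determined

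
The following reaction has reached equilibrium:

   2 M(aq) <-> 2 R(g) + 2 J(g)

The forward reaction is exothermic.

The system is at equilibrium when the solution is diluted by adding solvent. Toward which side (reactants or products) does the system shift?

Dilution lowers every aqueous concentration by the same factor. Δn_aq = 0 − 2 = -2, so the system shifts toward the side with more dissolved moles — to the left.

left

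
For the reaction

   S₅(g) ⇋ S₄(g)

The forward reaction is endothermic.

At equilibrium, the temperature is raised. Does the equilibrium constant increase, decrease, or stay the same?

K depends on temperature via the van 't Hoff relation. The forward reaction is endothermic, so raising T increases K.

increases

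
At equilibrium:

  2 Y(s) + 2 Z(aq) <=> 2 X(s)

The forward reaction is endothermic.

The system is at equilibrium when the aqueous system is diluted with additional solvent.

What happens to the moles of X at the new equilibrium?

decreases

Dilution lowers every aqueous concentration by the same factor. Δn_aq = 0 − 2 = -2, so the system shifts toward the side with more dissolved moles — to the left.
The net shift is to the left. X is a product, so its amount decreases.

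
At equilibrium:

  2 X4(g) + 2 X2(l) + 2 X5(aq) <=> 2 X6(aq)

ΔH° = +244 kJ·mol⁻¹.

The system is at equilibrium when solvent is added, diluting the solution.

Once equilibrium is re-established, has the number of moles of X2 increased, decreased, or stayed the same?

unchanged

Dilution scales every aqueous concentration by the same factor. Δn_aq = 2 − 2 = 0, so Q is unchanged — no shift.
No net shift occurs, so the amount of X2 is unchanged.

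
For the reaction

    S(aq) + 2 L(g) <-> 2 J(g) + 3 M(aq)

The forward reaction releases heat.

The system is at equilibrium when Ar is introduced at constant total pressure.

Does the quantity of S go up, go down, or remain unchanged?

unchanged

Adding inert gas at constant total pressure expands the volume, scaling every reacting partial pressure by the same factor. Δn_gas = 2 − 2 = 0, so Q is unchanged — no shift.
No net shift occurs, so the amount of S is unchanged.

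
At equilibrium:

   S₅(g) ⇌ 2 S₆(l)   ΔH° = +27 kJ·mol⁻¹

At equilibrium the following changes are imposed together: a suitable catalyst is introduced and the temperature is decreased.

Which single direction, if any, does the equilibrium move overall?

A catalyst speeds both forward and reverse rates equally; it changes neither Q nor K — no shift from this change.
The forward reaction is endothermic. Lowering T favours the exothermic direction — shift to the left.
Only the nonzero effect(s) matter; the net shift is to the left.

left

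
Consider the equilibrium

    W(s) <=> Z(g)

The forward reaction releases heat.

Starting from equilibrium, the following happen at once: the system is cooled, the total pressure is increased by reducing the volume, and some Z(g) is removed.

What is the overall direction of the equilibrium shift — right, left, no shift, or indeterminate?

cannot be determined

The forward reaction is exothermic. Lowering T favours the exothermic direction — shift to the right.
Gas moles: reactants 0, products 1 (Δn_gas = +1). Compression shifts the system toward the side with fewer moles of gas — to the left.
Removing Z (g), a product, drives the reaction to the right.
The individual effects push in opposite directions; without quantitative information the net direction cannot be determined.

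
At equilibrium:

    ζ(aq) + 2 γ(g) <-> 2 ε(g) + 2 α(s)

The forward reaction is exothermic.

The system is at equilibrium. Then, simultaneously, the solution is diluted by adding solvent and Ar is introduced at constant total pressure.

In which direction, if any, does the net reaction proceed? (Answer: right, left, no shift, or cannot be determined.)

left

Dilution lowers every aqueous concentration by the same factor. Δn_aq = 0 − 1 = -1, so the system shifts toward the side with more dissolved moles — to the left.
Adding inert gas at constant total pressure expands the volume, scaling every reacting partial pressure by the same factor. Δn_gas = 2 − 2 = 0, so Q is unchanged — no shift.
Only the nonzero effect(s) matter; the net shift is to the left.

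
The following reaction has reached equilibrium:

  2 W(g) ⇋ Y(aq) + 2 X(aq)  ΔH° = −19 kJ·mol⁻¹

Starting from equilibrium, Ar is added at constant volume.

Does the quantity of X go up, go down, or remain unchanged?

unchanged

At constant volume, adding an inert gas leaves every reacting species' partial pressure unchanged, so Q is unchanged — no shift from this change.
No net shift occurs, so the amount of X is unchanged.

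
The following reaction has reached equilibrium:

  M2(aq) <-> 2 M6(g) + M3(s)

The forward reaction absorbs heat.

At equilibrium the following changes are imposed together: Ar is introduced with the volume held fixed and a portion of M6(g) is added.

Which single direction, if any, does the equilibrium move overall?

left

At constant volume, adding an inert gas leaves every reacting species' partial pressure unchanged, so Q is unchanged — no shift from this change.
Adding M6 (g), a product, drives the reaction to the left.
Only the nonzero effect(s) matter; the net shift is to the left.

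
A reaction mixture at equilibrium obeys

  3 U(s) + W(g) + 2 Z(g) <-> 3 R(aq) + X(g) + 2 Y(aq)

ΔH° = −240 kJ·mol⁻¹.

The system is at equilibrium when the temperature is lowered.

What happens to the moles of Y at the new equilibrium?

increases

The forward reaction is exothermic. Lowering T favours the exothermic direction — shift to the right.
The net shift is to the right. Y is a product, so its amount increases.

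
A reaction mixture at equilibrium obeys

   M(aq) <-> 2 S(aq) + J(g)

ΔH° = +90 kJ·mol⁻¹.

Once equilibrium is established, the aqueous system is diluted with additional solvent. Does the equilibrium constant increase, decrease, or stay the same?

unchanged

The equilibrium constant depends only on temperature. This perturbation may move the position of equilibrium, but since T is unchanged, K itself is unchanged.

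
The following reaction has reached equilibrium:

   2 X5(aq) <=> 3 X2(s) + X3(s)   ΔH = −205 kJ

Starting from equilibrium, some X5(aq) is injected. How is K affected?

The equilibrium constant depends only on temperature. This perturbation may move the position of equilibrium, but since T is unchanged, K itself is unchanged.

unchanged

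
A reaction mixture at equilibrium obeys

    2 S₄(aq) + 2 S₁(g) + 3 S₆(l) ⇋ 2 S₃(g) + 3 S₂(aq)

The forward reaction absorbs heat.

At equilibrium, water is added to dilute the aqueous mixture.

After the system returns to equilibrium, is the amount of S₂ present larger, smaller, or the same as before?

increases

Dilution lowers every aqueous concentration by the same factor. Δn_aq = 3 − 2 = +1, so the system shifts toward the side with more dissolved moles — to the right.
The net shift is to the right. S₂ is a product, so its amount increases.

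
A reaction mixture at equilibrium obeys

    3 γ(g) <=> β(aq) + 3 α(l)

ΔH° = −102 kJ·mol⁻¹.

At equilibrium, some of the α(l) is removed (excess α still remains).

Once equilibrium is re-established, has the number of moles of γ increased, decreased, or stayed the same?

unchanged

α is a pure liquid; its activity is 1 regardless of amount, so Q is unaffected — no shift from this change.
No net shift occurs, so the amount of γ is unchanged.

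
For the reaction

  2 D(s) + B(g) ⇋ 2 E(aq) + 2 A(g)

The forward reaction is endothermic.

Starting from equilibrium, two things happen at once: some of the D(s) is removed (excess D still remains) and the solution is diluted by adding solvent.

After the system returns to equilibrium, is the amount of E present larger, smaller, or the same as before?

D is a pure solid; its activity is 1 regardless of amount, so Q is unaffected — no shift from this change.
Dilution lowers every aqueous concentration by the same factor. Δn_aq = 2 − 0 = +2, so the system shifts toward the side with more dissolved moles — to the right.
The net shift is to the right. E is a product, so its amount increases.

increases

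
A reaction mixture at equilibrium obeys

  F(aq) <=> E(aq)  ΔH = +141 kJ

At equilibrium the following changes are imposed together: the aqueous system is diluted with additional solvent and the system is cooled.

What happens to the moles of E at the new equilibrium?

decreases

Dilution scales every aqueous concentration by the same factor. Δn_aq = 1 − 1 = 0, so Q is unchanged — no shift.
The forward reaction is endothermic. Lowering T favours the exothermic direction — shift to the left.
The net shift is to the left. E is a product, so its amount decreases.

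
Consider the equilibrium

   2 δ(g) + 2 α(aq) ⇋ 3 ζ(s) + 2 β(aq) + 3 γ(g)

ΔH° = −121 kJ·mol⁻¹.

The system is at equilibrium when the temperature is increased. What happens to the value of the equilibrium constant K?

K depends on temperature via the van 't Hoff relation. The forward reaction is exothermic, so raising T decreases K.

decreases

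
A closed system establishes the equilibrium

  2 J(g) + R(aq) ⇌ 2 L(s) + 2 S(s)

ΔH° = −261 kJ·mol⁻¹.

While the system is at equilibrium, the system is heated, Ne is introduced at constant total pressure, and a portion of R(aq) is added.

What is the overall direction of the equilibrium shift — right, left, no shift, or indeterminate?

cannot be determined

The forward reaction is exothermic. Raising T favours the endothermic direction — shift to the left.
Adding inert gas at constant total pressure expands the volume and lowers every reacting partial pressure. With Δn_gas = 0 − 2 = -2, Q moves away from K toward the side with fewer gas moles, so the system shifts toward the side with more gas moles — to the left.
Adding R (aq), a reactant, drives the reaction to the right.
The individual effects push in opposite directions; without quantitative information the net direction cannot be determined.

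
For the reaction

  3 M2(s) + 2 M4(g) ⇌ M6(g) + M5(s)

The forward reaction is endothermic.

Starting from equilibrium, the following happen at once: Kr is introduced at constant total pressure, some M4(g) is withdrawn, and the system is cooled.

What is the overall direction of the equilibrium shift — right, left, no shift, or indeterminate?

left

Adding inert gas at constant total pressure expands the volume and lowers every reacting partial pressure. With Δn_gas = 1 − 2 = -1, Q moves away from K toward the side with fewer gas moles, so the system shifts toward the side with more gas moles — to the left.
Removing M4 (g), a reactant, drives the reaction to the left.
The forward reaction is endothermic. Lowering T favours the exothermic direction — shift to the left.
All effects act in the same direction — net shift to the left.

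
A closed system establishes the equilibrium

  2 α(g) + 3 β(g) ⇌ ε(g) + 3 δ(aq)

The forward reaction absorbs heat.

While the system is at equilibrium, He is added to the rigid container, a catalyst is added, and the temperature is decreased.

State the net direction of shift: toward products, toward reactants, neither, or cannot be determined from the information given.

left

At constant volume, adding an inert gas leaves every reacting species' partial pressure unchanged, so Q is unchanged — no shift from this change.
A catalyst speeds both forward and reverse rates equally; it changes neither Q nor K — no shift from this change.
The forward reaction is endothermic. Lowering T favours the exothermic direction — shift to the left.
Only the nonzero effect(s) matter; the net shift is to the left.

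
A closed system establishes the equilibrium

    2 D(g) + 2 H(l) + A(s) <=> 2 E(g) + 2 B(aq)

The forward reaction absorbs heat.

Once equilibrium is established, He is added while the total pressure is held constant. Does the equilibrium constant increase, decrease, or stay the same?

The equilibrium constant depends only on temperature. This perturbation changes neither the position of equilibrium nor K.

unchanged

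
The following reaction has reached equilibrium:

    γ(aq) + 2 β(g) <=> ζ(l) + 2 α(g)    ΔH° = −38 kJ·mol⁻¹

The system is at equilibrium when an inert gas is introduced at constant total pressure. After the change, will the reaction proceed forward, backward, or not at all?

no shift

Adding inert gas at constant total pressure expands the volume, scaling every reacting partial pressure by the same factor. Δn_gas = 2 − 2 = 0, so Q is unchanged — no shift.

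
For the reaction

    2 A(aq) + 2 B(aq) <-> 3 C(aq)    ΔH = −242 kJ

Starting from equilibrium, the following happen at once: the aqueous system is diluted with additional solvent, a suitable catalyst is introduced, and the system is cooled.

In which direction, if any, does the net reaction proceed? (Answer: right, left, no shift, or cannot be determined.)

cannot be determined

Dilution lowers every aqueous concentration by the same factor. Δn_aq = 3 − 4 = -1, so the system shifts toward the side with more dissolved moles — to the left.
A catalyst speeds both forward and reverse rates equally; it changes neither Q nor K — no shift from this change.
The forward reaction is exothermic. Lowering T favours the exothermic direction — shift to the right.
The individual effects push in opposite directions; without quantitative information the net direction cannot be determined.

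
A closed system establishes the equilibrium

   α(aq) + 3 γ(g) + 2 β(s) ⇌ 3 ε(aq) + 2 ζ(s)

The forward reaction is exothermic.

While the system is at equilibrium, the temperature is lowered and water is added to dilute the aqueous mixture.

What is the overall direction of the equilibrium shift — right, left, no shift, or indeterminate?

The forward reaction is exothermic. Lowering T favours the exothermic direction — shift to the right.
Dilution lowers every aqueous concentration by the same factor. Δn_aq = 3 − 1 = +2, so the system shifts toward the side with more dissolved moles — to the right.
All effects act in the same direction — net shift to the right.

right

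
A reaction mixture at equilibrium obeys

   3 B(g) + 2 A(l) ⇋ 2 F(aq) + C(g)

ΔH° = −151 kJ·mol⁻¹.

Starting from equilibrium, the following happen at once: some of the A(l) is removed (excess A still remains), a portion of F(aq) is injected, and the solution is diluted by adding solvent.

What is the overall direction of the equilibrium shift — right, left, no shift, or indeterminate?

cannot be determined

A is a pure liquid; its activity is 1 regardless of amount, so Q is unaffected — no shift from this change.
Adding F (aq), a product, drives the reaction to the left.
Dilution lowers every aqueous concentration by the same factor. Δn_aq = 2 − 0 = +2, so the system shifts toward the side with more dissolved moles — to the right.
The individual effects push in opposite directions; without quantitative information the net direction cannot be determined.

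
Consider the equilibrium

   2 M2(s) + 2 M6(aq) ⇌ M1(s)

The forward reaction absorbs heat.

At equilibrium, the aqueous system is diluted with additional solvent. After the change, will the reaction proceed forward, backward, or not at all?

Dilution lowers every aqueous concentration by the same factor. Δn_aq = 0 − 2 = -2, so the system shifts toward the side with more dissolved moles — to the left.

left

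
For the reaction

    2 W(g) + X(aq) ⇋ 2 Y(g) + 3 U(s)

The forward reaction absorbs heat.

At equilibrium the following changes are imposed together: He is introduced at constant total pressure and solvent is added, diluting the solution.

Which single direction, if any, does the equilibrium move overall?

left

Adding inert gas at constant total pressure expands the volume, scaling every reacting partial pressure by the same factor. Δn_gas = 2 − 2 = 0, so Q is unchanged — no shift.
Dilution lowers every aqueous concentration by the same factor. Δn_aq = 0 − 1 = -1, so the system shifts toward the side with more dissolved moles — to the left.
Only the nonzero effect(s) matter; the net shift is to the left.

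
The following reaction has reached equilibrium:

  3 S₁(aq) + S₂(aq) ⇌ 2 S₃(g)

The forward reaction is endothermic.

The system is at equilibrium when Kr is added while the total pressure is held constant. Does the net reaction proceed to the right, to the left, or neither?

Adding inert gas at constant total pressure expands the volume and lowers every reacting partial pressure. With Δn_gas = 2 − 0 = +2, Q moves away from K toward the side with fewer gas moles, so the system shifts toward the side with more gas moles — to the right.

right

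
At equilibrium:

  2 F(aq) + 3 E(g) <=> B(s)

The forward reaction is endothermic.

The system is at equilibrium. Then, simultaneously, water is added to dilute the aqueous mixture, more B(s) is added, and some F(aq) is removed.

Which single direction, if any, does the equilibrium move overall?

left

Dilution lowers every aqueous concentration by the same factor. Δn_aq = 0 − 2 = -2, so the system shifts toward the side with more dissolved moles — to the left.
B is a pure solid; its activity is 1 regardless of amount, so Q is unaffected — no shift from this change.
Removing F (aq), a reactant, drives the reaction to the left.
Only the nonzero effect(s) matter; the net shift is to the left.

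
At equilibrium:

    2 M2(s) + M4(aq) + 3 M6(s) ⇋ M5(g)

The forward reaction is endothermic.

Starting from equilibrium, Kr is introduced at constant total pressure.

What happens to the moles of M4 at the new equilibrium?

Adding inert gas at constant total pressure expands the volume and lowers every reacting partial pressure. With Δn_gas = 1 − 0 = +1, Q moves away from K toward the side with fewer gas moles, so the system shifts toward the side with more gas moles — to the right.
The net shift is to the right. M4 is a reactant, so its amount decreases.

decreases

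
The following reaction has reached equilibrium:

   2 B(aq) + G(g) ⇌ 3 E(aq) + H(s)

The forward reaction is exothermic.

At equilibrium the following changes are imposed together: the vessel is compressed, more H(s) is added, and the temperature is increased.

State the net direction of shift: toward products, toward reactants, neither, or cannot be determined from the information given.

Gas moles: reactants 1, products 0 (Δn_gas = -1). Compression shifts the system toward the side with fewer moles of gas — to the right.
H is a pure solid; its activity is 1 regardless of amount, so Q is unaffected — no shift from this change.
The forward reaction is exothermic. Raising T favours the endothermic direction — shift to the left.
The individual effects push in opposite directions; without quantitative information the net direction cannot be determined.

cannot be determined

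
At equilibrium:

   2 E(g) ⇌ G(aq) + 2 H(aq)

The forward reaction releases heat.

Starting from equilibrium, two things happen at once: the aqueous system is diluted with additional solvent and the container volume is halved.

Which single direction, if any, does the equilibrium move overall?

Dilution lowers every aqueous concentration by the same factor. Δn_aq = 3 − 0 = +3, so the system shifts toward the side with more dissolved moles — to the right.
Gas moles: reactants 2, products 0 (Δn_gas = -2). Compression shifts the system toward the side with fewer moles of gas — to the right.
All effects act in the same direction — net shift to the right.

right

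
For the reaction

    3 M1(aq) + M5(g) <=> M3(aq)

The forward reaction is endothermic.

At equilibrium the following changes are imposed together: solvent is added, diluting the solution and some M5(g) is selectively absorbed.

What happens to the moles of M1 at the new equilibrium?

Dilution lowers every aqueous concentration by the same factor. Δn_aq = 1 − 3 = -2, so the system shifts toward the side with more dissolved moles — to the left.
Removing M5 (g), a reactant, drives the reaction to the left.
The net shift is to the left. M1 is a reactant, so its amount increases.

increases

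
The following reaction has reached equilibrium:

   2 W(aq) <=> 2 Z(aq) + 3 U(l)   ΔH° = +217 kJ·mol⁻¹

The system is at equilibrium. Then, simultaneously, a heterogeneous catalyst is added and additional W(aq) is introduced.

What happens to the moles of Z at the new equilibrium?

A catalyst speeds both forward and reverse rates equally; it changes neither Q nor K — no shift from this change.
Adding W (aq), a reactant, drives the reaction to the right.
The net shift is to the right. Z is a product, so its amount increases.

increases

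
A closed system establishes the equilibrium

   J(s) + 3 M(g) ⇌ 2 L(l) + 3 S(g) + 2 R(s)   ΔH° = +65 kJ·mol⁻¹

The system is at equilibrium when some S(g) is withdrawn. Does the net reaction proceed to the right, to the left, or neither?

right

Removing S (g), a product, drives the reaction to the right.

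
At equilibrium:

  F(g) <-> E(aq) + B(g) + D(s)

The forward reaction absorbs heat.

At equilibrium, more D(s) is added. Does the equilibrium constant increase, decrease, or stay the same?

unchanged

The equilibrium constant depends only on temperature. This perturbation changes neither the position of equilibrium nor K.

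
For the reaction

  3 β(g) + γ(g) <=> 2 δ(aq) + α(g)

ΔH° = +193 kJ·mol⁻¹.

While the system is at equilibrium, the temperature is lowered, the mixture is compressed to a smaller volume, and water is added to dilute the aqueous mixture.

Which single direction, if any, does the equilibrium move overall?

cannot be determined

The forward reaction is endothermic. Lowering T favours the exothermic direction — shift to the left.
Gas moles: reactants 4, products 1 (Δn_gas = -3). Compression shifts the system toward the side with fewer moles of gas — to the right.
Dilution lowers every aqueous concentration by the same factor. Δn_aq = 2 − 0 = +2, so the system shifts toward the side with more dissolved moles — to the right.
The individual effects push in opposite directions; without quantitative information the net direction cannot be determined.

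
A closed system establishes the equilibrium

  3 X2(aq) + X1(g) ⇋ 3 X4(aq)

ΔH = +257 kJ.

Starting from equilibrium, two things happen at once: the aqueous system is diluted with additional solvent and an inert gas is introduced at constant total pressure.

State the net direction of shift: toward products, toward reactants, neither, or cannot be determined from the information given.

Dilution scales every aqueous concentration by the same factor. Δn_aq = 3 − 3 = 0, so Q is unchanged — no shift.
Adding inert gas at constant total pressure expands the volume and lowers every reacting partial pressure. With Δn_gas = 0 − 1 = -1, Q moves away from K toward the side with fewer gas moles, so the system shifts toward the side with more gas moles — to the left.
Only the nonzero effect(s) matter; the net shift is to the left.

left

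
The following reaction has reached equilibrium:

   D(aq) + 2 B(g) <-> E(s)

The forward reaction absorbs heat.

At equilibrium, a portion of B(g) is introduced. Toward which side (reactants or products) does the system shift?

Adding B (g), a reactant, drives the reaction to the right.

right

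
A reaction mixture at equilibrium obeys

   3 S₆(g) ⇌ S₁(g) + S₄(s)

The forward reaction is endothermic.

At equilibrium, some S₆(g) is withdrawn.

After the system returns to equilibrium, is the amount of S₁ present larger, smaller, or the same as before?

decreases

Removing S₆ (g), a reactant, drives the reaction to the left.
The net shift is to the left. S₁ is a product, so its amount decreases.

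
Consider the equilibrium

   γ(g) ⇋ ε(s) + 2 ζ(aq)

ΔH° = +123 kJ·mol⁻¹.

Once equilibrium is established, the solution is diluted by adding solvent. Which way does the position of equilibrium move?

Dilution lowers every aqueous concentration by the same factor. Δn_aq = 2 − 0 = +2, so the system shifts toward the side with more dissolved moles — to the right.

right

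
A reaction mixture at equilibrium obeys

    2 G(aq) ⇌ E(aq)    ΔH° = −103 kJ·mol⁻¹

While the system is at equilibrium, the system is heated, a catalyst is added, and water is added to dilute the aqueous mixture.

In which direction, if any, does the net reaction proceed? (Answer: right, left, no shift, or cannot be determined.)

The forward reaction is exothermic. Raising T favours the endothermic direction — shift to the left.
A catalyst speeds both forward and reverse rates equally; it changes neither Q nor K — no shift from this change.
Dilution lowers every aqueous concentration by the same factor. Δn_aq = 1 − 2 = -1, so the system shifts toward the side with more dissolved moles — to the left.
Only the nonzero effect(s) matter; the net shift is to the left.

left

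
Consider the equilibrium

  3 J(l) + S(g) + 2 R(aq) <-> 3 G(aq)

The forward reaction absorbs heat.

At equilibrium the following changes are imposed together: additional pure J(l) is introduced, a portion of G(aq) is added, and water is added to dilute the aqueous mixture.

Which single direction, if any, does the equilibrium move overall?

cannot be determined

J is a pure liquid; its activity is 1 regardless of amount, so Q is unaffected — no shift from this change.
Adding G (aq), a product, drives the reaction to the left.
Dilution lowers every aqueous concentration by the same factor. Δn_aq = 3 − 2 = +1, so the system shifts toward the side with more dissolved moles — to the right.
The individual effects push in opposite directions; without quantitative information the net direction cannot be determined.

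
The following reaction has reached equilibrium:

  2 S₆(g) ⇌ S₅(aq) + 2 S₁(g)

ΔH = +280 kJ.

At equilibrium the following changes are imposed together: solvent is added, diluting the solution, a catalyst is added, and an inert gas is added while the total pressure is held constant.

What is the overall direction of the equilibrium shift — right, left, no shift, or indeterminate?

Dilution lowers every aqueous concentration by the same factor. Δn_aq = 1 − 0 = +1, so the system shifts toward the side with more dissolved moles — to the right.
A catalyst speeds both forward and reverse rates equally; it changes neither Q nor K — no shift from this change.
Adding inert gas at constant total pressure expands the volume, scaling every reacting partial pressure by the same factor. Δn_gas = 2 − 2 = 0, so Q is unchanged — no shift.
Only the nonzero effect(s) matter; the net shift is to the right.

right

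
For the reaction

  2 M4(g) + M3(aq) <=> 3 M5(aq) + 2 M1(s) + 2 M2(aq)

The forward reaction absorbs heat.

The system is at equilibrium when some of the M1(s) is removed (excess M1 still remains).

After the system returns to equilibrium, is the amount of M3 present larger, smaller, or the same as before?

unchanged

M1 is a pure solid; its activity is 1 regardless of amount, so Q is unaffected — no shift from this change.
No net shift occurs, so the amount of M3 is unchanged.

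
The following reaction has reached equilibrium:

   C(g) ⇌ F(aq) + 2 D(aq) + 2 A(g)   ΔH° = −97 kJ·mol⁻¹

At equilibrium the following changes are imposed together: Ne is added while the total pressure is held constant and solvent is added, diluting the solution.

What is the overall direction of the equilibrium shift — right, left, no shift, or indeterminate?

right

Adding inert gas at constant total pressure expands the volume and lowers every reacting partial pressure. With Δn_gas = 2 − 1 = +1, Q moves away from K toward the side with fewer gas moles, so the system shifts toward the side with more gas moles — to the right.
Dilution lowers every aqueous concentration by the same factor. Δn_aq = 3 − 0 = +3, so the system shifts toward the side with more dissolved moles — to the right.
All effects act in the same direction — net shift to the right.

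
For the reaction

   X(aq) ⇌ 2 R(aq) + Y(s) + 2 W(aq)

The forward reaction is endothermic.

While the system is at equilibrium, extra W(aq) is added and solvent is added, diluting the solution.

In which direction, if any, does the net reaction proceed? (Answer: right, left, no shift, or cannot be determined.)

cannot be determined

Adding W (aq), a product, drives the reaction to the left.
Dilution lowers every aqueous concentration by the same factor. Δn_aq = 4 − 1 = +3, so the system shifts toward the side with more dissolved moles — to the right.
The individual effects push in opposite directions; without quantitative information the net direction cannot be determined.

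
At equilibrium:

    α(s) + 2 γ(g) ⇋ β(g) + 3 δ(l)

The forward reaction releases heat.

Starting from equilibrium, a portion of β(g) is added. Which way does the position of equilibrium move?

Adding β (g), a product, drives the reaction to the left.

left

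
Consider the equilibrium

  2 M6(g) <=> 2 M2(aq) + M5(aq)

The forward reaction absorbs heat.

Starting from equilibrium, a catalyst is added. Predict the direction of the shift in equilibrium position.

no shift

A catalyst speeds both forward and reverse rates equally; it changes neither Q nor K — no shift from this change.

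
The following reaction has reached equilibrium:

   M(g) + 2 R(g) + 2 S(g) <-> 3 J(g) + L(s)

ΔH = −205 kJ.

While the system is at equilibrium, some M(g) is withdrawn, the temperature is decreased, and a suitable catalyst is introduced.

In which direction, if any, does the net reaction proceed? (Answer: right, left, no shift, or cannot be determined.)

Removing M (g), a reactant, drives the reaction to the left.
The forward reaction is exothermic. Lowering T favours the exothermic direction — shift to the right.
A catalyst speeds both forward and reverse rates equally; it changes neither Q nor K — no shift from this change.
The individual effects push in opposite directions; without quantitative information the net direction cannot be determined.

cannot be determined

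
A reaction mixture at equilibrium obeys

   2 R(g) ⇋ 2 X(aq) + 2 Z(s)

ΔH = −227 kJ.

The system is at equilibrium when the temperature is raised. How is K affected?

decreases

K depends on temperature via the van 't Hoff relation. The forward reaction is exothermic, so raising T decreases K.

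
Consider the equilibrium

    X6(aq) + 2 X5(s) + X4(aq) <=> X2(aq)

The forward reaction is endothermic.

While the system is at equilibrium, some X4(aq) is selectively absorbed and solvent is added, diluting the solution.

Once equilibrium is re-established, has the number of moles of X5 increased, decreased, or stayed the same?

increases

Removing X4 (aq), a reactant, drives the reaction to the left.
Dilution lowers every aqueous concentration by the same factor. Δn_aq = 1 − 2 = -1, so the system shifts toward the side with more dissolved moles — to the left.
The net shift is to the left. X5 is a reactant, so its amount increases.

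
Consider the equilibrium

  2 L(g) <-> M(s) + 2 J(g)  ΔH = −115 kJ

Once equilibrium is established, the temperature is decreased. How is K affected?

K depends on temperature via the van 't Hoff relation. The forward reaction is exothermic, so lowering T increases K.

increases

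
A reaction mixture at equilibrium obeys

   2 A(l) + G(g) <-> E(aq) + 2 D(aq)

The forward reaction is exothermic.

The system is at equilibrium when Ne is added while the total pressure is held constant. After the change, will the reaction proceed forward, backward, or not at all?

Adding inert gas at constant total pressure expands the volume and lowers every reacting partial pressure. With Δn_gas = 0 − 1 = -1, Q moves away from K toward the side with fewer gas moles, so the system shifts toward the side with more gas moles — to the left.

left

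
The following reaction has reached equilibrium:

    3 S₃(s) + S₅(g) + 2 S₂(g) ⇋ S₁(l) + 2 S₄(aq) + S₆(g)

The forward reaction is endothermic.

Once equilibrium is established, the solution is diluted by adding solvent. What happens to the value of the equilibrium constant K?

unchanged

The equilibrium constant depends only on temperature. This perturbation may move the position of equilibrium, but since T is unchanged, K itself is unchanged.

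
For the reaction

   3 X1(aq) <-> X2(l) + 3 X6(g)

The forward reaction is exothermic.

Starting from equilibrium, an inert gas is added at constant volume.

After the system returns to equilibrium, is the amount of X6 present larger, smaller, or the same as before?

At constant volume, adding an inert gas leaves every reacting species' partial pressure unchanged, so Q is unchanged — no shift from this change.
No net shift occurs, so the amount of X6 is unchanged.

unchanged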